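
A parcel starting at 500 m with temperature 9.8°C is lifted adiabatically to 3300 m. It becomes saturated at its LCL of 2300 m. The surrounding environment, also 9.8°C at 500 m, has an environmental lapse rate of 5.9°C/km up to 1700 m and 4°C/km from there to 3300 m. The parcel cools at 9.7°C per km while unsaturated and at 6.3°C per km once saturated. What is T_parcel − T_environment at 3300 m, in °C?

-10.28°C (parcel cooler than environment)

Parcel:
  500–2300 m, dry: Δz = 1.8 km ⇒ ΔT = -17.46°C; T = -7.66°C
  2300–3300 m, saturated: Δz = 1 km ⇒ ΔT = -6.3°C; T = -13.96°C
Environment:
  500–1700 m, environment, lower layer: Δz = 1.2 km ⇒ ΔT = -7.08°C; T = 2.72°C
  1700–3300 m, environment, upper layer: Δz = 1.6 km ⇒ ΔT = -6.4°C; T = -3.68°C
T_parcel − T_env = -13.96 − (-3.68) = -10.28°C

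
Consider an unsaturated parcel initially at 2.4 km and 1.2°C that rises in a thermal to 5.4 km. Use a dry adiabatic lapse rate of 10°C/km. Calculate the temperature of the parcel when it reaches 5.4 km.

-28.8°C

From 2400 m to 5400 m (dry adiabatic): cools by 10 × 3 = 30°C, giving -28.8°C.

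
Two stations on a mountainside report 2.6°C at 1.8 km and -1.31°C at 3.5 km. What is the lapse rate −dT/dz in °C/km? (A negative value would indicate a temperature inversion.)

2.3°C/km

Γ = −ΔT/Δz = (2.6 − (-1.31)) / (3500 − 1800) m
  = 3.91°C / 1.7 km = 2.3°C/km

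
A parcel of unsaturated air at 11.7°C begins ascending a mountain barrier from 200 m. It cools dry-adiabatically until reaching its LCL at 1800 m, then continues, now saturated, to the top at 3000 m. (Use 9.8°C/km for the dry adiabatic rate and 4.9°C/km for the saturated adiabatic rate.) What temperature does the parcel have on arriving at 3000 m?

Dry to 1800 m: -9.8 × 1.6 km = -15.68°C, so T = -3.98°C.
Saturated to 3000 m: -4.9 × 1.2 km = -5.88°C, so T = -9.86°C.

-9.86°C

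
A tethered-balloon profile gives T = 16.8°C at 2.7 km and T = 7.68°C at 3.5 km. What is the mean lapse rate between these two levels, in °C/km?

11.4°C/km

Γ = −ΔT/Δz = (16.8 − 7.68) / (3500 − 2700) m
  = 9.12°C / 0.8 km = 11.4°C/km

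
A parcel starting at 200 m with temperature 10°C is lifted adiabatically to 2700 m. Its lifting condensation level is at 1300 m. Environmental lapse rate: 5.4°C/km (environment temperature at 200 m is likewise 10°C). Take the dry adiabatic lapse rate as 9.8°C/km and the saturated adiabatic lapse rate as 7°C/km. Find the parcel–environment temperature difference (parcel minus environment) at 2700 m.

-7.08°C (parcel cooler than environment)

Parcel:
  From 200 m to 1300 m (dry): cools by 9.8 × 1.1 = 10.78°C, giving -0.78°C.
  From 1300 m to 2700 m (saturated): cools by 7 × 1.4 = 9.8°C, giving -10.58°C.
Environment:
  From 200 m to 2700 m (environment): cools by 5.4 × 2.5 = 13.5°C, giving -3.5°C.
T_parcel − T_env = -10.58 − (-3.5) = -7.08°C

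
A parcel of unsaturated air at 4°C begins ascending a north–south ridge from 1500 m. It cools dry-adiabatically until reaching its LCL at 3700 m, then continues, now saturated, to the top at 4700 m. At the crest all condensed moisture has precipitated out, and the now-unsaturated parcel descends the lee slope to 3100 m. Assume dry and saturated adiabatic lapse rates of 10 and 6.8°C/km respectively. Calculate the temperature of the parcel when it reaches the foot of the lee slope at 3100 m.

-8.8°C

From 1500 m to 3700 m (dry): cools by 10 × 2.2 = 22°C, giving -18°C.
From 3700 m to 4700 m (saturated): cools by 6.8 × 1 = 6.8°C, giving -24.8°C.
From 4700 m to 3100 m (dry descent): warms by 10 × 1.6 = 16°C, giving -8.8°C.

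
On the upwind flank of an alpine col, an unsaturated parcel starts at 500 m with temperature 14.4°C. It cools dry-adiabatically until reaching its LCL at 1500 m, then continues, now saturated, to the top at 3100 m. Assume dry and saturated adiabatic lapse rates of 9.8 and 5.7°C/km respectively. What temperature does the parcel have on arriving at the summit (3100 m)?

-4.52°C

Dry to 1500 m: -9.8 × 1 km = -9.8°C, so T = 4.6°C.
Saturated to 3100 m: -5.7 × 1.6 km = -9.12°C, so T = -4.52°C.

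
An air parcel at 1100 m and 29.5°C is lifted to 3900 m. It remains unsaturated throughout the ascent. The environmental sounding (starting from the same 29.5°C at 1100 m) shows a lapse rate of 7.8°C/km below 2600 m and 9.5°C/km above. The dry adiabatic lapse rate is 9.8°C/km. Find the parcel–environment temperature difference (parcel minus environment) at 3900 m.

Parcel:
  From 1100 m to 3900 m (dry): cools by 9.8 × 2.8 = 27.44°C, giving 2.06°C.
Environment:
  From 1100 m to 2600 m (environment, lower layer): cools by 7.8 × 1.5 = 11.7°C, giving 17.8°C.
  From 2600 m to 3900 m (environment, upper layer): cools by 9.5 × 1.3 = 12.35°C, giving 5.45°C.
T_parcel − T_env = 2.06 − 5.45 = -3.39°C

-3.39°C (parcel cooler than environment)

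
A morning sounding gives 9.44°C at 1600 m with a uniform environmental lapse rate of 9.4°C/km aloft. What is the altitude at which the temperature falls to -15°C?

Height above start = (9.44 − (-15)) / 9.4 = 2.6 km
Altitude = 1600 m + 2600 m = 4200 m

4200 m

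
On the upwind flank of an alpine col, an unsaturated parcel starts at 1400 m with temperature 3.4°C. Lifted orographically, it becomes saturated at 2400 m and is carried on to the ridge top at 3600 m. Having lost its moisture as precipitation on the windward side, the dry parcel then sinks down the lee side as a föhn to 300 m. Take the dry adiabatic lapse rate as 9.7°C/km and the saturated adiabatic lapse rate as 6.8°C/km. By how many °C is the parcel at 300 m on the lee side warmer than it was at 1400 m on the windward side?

1400 → 2400 m (dry, 9.7°C/km): ΔT = -9.7 × 1 = -9.7°C → T = -6.3°C
2400 → 3600 m (saturated, 6.8°C/km): ΔT = -6.8 × 1.2 = -8.16°C → T = -14.46°C
3600 → 300 m (dry descent, 9.7°C/km): ΔT = +9.7 × 3.3 = +32.01°C → T = 17.55°C
Net change vs windward start: 17.55 − 3.4 = +14.15°C

+14.15°C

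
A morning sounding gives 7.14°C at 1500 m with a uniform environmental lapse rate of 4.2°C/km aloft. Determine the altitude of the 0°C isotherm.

Height above start = (7.14 − 0) / 4.2 = 1.7 km
Altitude = 1500 m + 1700 m = 3200 m

3200 m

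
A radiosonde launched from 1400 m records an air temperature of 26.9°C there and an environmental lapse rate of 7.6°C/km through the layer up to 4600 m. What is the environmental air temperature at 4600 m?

2.58°C

1400–4600 m, environmental: Δz = 3.2 km ⇒ ΔT = -24.32°C; T = 2.58°C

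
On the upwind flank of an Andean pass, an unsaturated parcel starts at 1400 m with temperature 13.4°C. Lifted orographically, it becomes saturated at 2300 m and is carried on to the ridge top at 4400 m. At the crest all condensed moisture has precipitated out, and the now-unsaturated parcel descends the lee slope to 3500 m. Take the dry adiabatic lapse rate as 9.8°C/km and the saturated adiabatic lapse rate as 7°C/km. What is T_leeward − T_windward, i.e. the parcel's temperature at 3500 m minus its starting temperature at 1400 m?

-14.7°C

From 1400 m to 2300 m (dry): cools by 9.8 × 0.9 = 8.82°C, giving 4.58°C.
From 2300 m to 4400 m (saturated): cools by 7 × 2.1 = 14.7°C, giving -10.12°C.
From 4400 m to 3500 m (dry descent): warms by 9.8 × 0.9 = 8.82°C, giving -1.3°C.
Net change vs windward start: -1.3 − 13.4 = -14.7°C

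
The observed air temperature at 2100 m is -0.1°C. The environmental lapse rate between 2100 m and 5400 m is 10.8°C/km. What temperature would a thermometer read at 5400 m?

-35.74°C

Environmental to 5400 m: -10.8 × 3.3 km = -35.64°C, so T = -35.74°C.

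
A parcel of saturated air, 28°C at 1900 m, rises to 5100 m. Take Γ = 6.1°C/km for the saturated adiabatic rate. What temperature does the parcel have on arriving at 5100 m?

8.48°C

From 1900 m to 5100 m (saturated adiabatic): cools by 6.1 × 3.2 = 19.52°C, giving 8.48°C.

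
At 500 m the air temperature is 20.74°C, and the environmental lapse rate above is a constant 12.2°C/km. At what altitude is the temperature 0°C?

2200 m

Height above start = (20.74 − 0) / 12.2 = 1.7 km
Altitude = 500 m + 1700 m = 2200 m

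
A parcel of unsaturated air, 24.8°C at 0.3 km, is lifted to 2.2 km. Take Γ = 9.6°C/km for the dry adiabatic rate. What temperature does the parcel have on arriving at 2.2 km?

Dry adiabatic to 2200 m: -9.6 × 1.9 km = -18.24°C, so T = 6.56°C.

6.56°C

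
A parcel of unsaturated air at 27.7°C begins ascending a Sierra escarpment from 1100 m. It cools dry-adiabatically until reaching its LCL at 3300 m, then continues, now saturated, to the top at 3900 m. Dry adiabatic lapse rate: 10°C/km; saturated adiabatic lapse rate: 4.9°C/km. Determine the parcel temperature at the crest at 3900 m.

2.76°C

1100–3300 m, dry: Δz = 2.2 km ⇒ ΔT = -22°C; T = 5.7°C
3300–3900 m, saturated: Δz = 0.6 km ⇒ ΔT = -2.94°C; T = 2.76°C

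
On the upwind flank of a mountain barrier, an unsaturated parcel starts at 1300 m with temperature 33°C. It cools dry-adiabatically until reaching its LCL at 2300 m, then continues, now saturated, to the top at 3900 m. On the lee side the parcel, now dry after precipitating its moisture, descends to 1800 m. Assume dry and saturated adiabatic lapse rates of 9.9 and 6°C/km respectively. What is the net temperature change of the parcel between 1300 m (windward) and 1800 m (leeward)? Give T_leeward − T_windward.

From 1300 m to 2300 m (dry): cools by 9.9 × 1 = 9.9°C, giving 23.1°C.
From 2300 m to 3900 m (saturated): cools by 6 × 1.6 = 9.6°C, giving 13.5°C.
From 3900 m to 1800 m (dry descent): warms by 9.9 × 2.1 = 20.79°C, giving 34.29°C.
Net change vs windward start: 34.29 − 33 = +1.29°C

+1.29°C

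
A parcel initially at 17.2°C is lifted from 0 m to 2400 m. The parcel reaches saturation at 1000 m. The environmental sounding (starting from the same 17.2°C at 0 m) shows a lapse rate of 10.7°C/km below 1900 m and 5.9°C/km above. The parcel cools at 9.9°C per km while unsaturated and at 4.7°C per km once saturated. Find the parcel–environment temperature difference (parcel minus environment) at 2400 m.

Parcel:
  0–1000 m, dry: Δz = 1 km ⇒ ΔT = -9.9°C; T = 7.3°C
  1000–2400 m, saturated: Δz = 1.4 km ⇒ ΔT = -6.58°C; T = 0.72°C
Environment:
  0–1900 m, environment, lower layer: Δz = 1.9 km ⇒ ΔT = -20.33°C; T = -3.13°C
  1900–2400 m, environment, upper layer: Δz = 0.5 km ⇒ ΔT = -2.95°C; T = -6.08°C
T_parcel − T_env = 0.72 − (-6.08) = +6.8°C

+6.8°C (parcel warmer than environment)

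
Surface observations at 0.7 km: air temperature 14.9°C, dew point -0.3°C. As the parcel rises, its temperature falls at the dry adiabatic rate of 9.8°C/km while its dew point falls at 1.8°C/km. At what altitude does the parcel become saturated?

2.6 km

T and T_d converge at 9.8 − 1.8 = 8°C per km
Height above start = (14.9 − (-0.3)) / 8 = 1.9 km
LCL altitude = 700 m + 1900 m = 2600 m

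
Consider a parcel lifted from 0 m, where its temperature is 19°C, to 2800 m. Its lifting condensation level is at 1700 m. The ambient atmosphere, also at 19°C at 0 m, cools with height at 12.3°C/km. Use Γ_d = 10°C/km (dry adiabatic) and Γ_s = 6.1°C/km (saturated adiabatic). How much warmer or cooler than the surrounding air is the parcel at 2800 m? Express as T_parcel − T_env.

+10.73°C (parcel warmer than environment)

Parcel:
  0 → 1700 m (dry, 10°C/km): ΔT = -10 × 1.7 = -17°C → T = 2°C
  1700 → 2800 m (saturated, 6.1°C/km): ΔT = -6.1 × 1.1 = -6.71°C → T = -4.71°C
Environment:
  0 → 2800 m (environment, 12.3°C/km): ΔT = -12.3 × 2.8 = -34.44°C → T = -15.44°C
T_parcel − T_env = -4.71 − (-15.44) = +10.73°C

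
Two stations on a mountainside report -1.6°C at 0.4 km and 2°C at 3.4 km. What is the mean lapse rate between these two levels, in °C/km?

Γ = −ΔT/Δz = (-1.6 − 2) / (3400 − 400) m
  = -3.6°C / 3 km = -1.2°C/km

-1.2°C/km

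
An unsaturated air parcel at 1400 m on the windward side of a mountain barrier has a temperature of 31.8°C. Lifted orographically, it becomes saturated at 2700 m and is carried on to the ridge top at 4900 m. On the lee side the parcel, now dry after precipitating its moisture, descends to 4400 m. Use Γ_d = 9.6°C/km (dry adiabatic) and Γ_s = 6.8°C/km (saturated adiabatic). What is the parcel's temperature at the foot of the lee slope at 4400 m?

Dry to 2700 m: -9.6 × 1.3 km = -12.48°C, so T = 19.32°C.
Saturated to 4900 m: -6.8 × 2.2 km = -14.96°C, so T = 4.36°C.
Dry descent to 4400 m: +9.6 × 0.5 km = +4.8°C, so T = 9.16°C.

9.16°C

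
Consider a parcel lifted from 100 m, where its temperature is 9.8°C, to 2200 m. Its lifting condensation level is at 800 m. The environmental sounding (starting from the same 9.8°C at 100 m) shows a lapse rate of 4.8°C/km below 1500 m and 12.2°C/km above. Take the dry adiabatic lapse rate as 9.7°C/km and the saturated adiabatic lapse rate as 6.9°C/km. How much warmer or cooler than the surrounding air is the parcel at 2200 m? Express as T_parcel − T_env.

-1.19°C (parcel cooler than environment)

Parcel:
  100 → 800 m (dry, 9.7°C/km): ΔT = -9.7 × 0.7 = -6.79°C → T = 3.01°C
  800 → 2200 m (saturated, 6.9°C/km): ΔT = -6.9 × 1.4 = -9.66°C → T = -6.65°C
Environment:
  100 → 1500 m (environment, lower layer, 4.8°C/km): ΔT = -4.8 × 1.4 = -6.72°C → T = 3.08°C
  1500 → 2200 m (environment, upper layer, 12.2°C/km): ΔT = -12.2 × 0.7 = -8.54°C → T = -5.46°C
T_parcel − T_env = -6.65 − (-5.46) = -1.19°C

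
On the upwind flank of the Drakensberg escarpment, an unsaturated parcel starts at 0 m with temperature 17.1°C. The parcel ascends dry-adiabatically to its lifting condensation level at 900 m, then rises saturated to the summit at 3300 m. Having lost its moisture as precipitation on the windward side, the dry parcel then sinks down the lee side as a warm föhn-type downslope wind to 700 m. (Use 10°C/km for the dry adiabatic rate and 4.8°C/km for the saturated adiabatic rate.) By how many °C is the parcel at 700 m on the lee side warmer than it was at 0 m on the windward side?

+5.48°C

From 0 m to 900 m (dry): cools by 10 × 0.9 = 9°C, giving 8.1°C.
From 900 m to 3300 m (saturated): cools by 4.8 × 2.4 = 11.52°C, giving -3.42°C.
From 3300 m to 700 m (dry descent): warms by 10 × 2.6 = 26°C, giving 22.58°C.
Net change vs windward start: 22.58 − 17.1 = +5.48°C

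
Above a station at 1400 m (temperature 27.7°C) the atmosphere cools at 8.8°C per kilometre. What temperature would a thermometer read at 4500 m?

From 1400 m to 4500 m (environmental): cools by 8.8 × 3.1 = 27.28°C, giving 0.42°C.

0.42°C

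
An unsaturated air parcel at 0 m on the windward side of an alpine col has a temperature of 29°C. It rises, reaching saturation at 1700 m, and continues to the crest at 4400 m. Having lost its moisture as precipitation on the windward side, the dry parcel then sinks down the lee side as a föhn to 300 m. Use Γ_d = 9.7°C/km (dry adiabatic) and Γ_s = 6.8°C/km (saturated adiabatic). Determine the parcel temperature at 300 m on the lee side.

0–1700 m, dry: Δz = 1.7 km ⇒ ΔT = -16.49°C; T = 12.51°C
1700–4400 m, saturated: Δz = 2.7 km ⇒ ΔT = -18.36°C; T = -5.85°C
4400–300 m, dry descent: Δz = 4.1 km ⇒ ΔT = +39.77°C; T = 33.92°C

33.92°C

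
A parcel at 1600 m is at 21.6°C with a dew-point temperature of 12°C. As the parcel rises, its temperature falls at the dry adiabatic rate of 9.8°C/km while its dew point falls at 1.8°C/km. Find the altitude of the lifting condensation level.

2800 m

T and T_d converge at 9.8 − 1.8 = 8°C per km
Height above start = (21.6 − 12) / 8 = 1.2 km
LCL altitude = 1600 m + 1200 m = 2800 m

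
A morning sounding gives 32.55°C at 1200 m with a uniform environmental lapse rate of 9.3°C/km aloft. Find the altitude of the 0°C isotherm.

Height above start = (32.55 − 0) / 9.3 = 3.5 km
Altitude = 1200 m + 3500 m = 4700 m

4700 m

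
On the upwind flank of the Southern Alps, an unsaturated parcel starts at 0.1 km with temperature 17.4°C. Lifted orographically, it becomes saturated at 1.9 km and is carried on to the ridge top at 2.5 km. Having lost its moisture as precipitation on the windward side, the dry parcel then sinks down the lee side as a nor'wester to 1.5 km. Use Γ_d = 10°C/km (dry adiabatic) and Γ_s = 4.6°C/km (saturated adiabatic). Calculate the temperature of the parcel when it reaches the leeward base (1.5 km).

From 100 m to 1900 m (dry): cools by 10 × 1.8 = 18°C, giving -0.6°C.
From 1900 m to 2500 m (saturated): cools by 4.6 × 0.6 = 2.76°C, giving -3.36°C.
From 2500 m to 1500 m (dry descent): warms by 10 × 1 = 10°C, giving 6.64°C.

6.64°C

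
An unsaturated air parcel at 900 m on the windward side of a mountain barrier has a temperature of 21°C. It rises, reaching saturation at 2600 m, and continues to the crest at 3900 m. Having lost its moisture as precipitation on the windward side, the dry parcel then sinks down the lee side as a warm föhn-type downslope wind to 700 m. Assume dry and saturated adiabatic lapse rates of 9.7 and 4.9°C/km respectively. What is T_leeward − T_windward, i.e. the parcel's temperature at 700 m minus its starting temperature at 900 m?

+8.18°C

900 → 2600 m (dry, 9.7°C/km): ΔT = -9.7 × 1.7 = -16.49°C → T = 4.51°C
2600 → 3900 m (saturated, 4.9°C/km): ΔT = -4.9 × 1.3 = -6.37°C → T = -1.86°C
3900 → 700 m (dry descent, 9.7°C/km): ΔT = +9.7 × 3.2 = +31.04°C → T = 29.18°C
Net change vs windward start: 29.18 − 21 = +8.18°C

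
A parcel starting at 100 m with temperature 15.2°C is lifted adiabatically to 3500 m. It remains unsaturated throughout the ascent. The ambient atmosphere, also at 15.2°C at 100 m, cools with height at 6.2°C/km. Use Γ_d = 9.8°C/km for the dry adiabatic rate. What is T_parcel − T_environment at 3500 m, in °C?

-12.24°C (parcel cooler than environment)

Parcel:
  100 → 3500 m (dry, 9.8°C/km): ΔT = -9.8 × 3.4 = -33.32°C → T = -18.12°C
Environment:
  100 → 3500 m (environment, 6.2°C/km): ΔT = -6.2 × 3.4 = -21.08°C → T = -5.88°C
T_parcel − T_env = -18.12 − (-5.88) = -12.24°C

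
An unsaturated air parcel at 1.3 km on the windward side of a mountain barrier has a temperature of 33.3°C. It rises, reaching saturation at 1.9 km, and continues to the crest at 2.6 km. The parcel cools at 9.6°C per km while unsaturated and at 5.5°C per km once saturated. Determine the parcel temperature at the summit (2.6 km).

23.69°C

1300 → 1900 m (dry, 9.6°C/km): ΔT = -9.6 × 0.6 = -5.76°C → T = 27.54°C
1900 → 2600 m (saturated, 5.5°C/km): ΔT = -5.5 × 0.7 = -3.85°C → T = 23.69°C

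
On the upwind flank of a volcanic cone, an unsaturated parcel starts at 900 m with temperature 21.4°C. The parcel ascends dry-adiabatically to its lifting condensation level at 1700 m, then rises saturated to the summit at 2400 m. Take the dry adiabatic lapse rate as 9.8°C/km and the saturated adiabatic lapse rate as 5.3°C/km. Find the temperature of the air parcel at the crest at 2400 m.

From 900 m to 1700 m (dry): cools by 9.8 × 0.8 = 7.84°C, giving 13.56°C.
From 1700 m to 2400 m (saturated): cools by 5.3 × 0.7 = 3.71°C, giving 9.85°C.

9.85°C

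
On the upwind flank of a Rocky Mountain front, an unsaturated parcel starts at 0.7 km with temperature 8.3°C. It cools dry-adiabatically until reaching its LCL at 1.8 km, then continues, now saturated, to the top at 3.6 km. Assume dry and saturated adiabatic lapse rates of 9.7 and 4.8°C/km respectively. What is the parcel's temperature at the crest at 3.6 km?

-11.01°C

Dry to 1800 m: -9.7 × 1.1 km = -10.67°C, so T = -2.37°C.
Saturated to 3600 m: -4.8 × 1.8 km = -8.64°C, so T = -11.01°C.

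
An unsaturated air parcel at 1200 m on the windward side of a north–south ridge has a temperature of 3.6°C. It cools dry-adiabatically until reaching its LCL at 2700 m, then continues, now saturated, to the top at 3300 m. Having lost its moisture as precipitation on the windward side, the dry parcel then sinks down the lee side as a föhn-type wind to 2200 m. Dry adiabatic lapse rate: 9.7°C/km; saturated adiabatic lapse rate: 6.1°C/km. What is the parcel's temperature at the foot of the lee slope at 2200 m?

Dry to 2700 m: -9.7 × 1.5 km = -14.55°C, so T = -10.95°C.
Saturated to 3300 m: -6.1 × 0.6 km = -3.66°C, so T = -14.61°C.
Dry descent to 2200 m: +9.7 × 1.1 km = +10.67°C, so T = -3.94°C.

-3.94°C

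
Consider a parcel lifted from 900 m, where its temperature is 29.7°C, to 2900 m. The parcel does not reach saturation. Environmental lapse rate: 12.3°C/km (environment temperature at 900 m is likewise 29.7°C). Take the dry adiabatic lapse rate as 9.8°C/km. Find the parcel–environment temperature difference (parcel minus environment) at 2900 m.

Parcel:
  900–2900 m, dry: Δz = 2 km ⇒ ΔT = -19.6°C; T = 10.1°C
Environment:
  900–2900 m, environment: Δz = 2 km ⇒ ΔT = -24.6°C; T = 5.1°C
T_parcel − T_env = 10.1 − 5.1 = +5°C

+5°C (parcel warmer than environment)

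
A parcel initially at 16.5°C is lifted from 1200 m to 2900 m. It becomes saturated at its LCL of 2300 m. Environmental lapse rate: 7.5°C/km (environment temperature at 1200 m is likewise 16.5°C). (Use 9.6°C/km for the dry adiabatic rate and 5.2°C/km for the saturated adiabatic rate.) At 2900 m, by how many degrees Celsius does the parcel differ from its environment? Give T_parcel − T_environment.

-0.93°C (parcel cooler than environment)

Parcel:
  1200–2300 m, dry: Δz = 1.1 km ⇒ ΔT = -10.56°C; T = 5.94°C
  2300–2900 m, saturated: Δz = 0.6 km ⇒ ΔT = -3.12°C; T = 2.82°C
Environment:
  1200–2900 m, environment: Δz = 1.7 km ⇒ ΔT = -12.75°C; T = 3.75°C
T_parcel − T_env = 2.82 − 3.75 = -0.93°C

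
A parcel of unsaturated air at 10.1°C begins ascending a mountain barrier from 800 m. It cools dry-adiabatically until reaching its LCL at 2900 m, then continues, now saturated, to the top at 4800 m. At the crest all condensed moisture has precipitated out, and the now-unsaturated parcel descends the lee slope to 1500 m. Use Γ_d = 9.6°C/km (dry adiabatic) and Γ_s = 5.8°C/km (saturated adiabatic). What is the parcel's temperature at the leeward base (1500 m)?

10.6°C

800–2900 m, dry: Δz = 2.1 km ⇒ ΔT = -20.16°C; T = -10.06°C
2900–4800 m, saturated: Δz = 1.9 km ⇒ ΔT = -11.02°C; T = -21.08°C
4800–1500 m, dry descent: Δz = 3.3 km ⇒ ΔT = +31.68°C; T = 10.6°C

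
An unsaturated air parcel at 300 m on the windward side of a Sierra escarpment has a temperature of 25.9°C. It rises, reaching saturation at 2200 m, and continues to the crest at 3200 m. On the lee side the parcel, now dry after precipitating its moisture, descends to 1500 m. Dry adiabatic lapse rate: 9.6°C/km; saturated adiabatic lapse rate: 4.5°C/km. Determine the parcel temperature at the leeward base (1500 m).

19.48°C

300–2200 m, dry: Δz = 1.9 km ⇒ ΔT = -18.24°C; T = 7.66°C
2200–3200 m, saturated: Δz = 1 km ⇒ ΔT = -4.5°C; T = 3.16°C
3200–1500 m, dry descent: Δz = 1.7 km ⇒ ΔT = +16.32°C; T = 19.48°C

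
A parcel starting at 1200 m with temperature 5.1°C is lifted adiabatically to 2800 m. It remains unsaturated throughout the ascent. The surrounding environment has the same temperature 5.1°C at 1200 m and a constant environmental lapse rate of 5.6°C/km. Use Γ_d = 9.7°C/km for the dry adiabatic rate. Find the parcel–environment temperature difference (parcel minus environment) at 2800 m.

Parcel:
  1200 → 2800 m (dry, 9.7°C/km): ΔT = -9.7 × 1.6 = -15.52°C → T = -10.42°C
Environment:
  1200 → 2800 m (environment, 5.6°C/km): ΔT = -5.6 × 1.6 = -8.96°C → T = -3.86°C
T_parcel − T_env = -10.42 − (-3.86) = -6.56°C

-6.56°C (parcel cooler than environment)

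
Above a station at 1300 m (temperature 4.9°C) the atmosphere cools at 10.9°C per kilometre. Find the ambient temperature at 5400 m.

Environmental to 5400 m: -10.9 × 4.1 km = -44.69°C, so T = -39.79°C.

-39.79°C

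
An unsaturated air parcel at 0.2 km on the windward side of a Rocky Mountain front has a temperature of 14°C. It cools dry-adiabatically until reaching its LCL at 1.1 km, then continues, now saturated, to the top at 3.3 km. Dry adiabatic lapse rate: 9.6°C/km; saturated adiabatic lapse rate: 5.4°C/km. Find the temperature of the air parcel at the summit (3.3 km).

-6.52°C

From 200 m to 1100 m (dry): cools by 9.6 × 0.9 = 8.64°C, giving 5.36°C.
From 1100 m to 3300 m (saturated): cools by 5.4 × 2.2 = 11.88°C, giving -6.52°C.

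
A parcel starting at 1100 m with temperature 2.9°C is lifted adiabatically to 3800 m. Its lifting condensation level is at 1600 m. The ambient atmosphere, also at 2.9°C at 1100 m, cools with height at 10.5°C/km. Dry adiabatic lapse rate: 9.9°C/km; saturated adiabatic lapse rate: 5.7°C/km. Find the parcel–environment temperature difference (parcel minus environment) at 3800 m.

Parcel:
  1100–1600 m, dry: Δz = 0.5 km ⇒ ΔT = -4.95°C; T = -2.05°C
  1600–3800 m, saturated: Δz = 2.2 km ⇒ ΔT = -12.54°C; T = -14.59°C
Environment:
  1100–3800 m, environment: Δz = 2.7 km ⇒ ΔT = -28.35°C; T = -25.45°C
T_parcel − T_env = -14.59 − (-25.45) = +10.86°C

+10.86°C (parcel warmer than environment)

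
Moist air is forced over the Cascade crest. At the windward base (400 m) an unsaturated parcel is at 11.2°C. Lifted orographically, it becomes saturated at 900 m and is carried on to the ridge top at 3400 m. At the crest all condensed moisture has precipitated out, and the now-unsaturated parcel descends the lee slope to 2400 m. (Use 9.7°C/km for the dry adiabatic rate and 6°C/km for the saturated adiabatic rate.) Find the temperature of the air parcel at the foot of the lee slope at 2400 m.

400 → 900 m (dry, 9.7°C/km): ΔT = -9.7 × 0.5 = -4.85°C → T = 6.35°C
900 → 3400 m (saturated, 6°C/km): ΔT = -6 × 2.5 = -15°C → T = -8.65°C
3400 → 2400 m (dry descent, 9.7°C/km): ΔT = +9.7 × 1 = +9.7°C → T = 1.05°C

1.05°C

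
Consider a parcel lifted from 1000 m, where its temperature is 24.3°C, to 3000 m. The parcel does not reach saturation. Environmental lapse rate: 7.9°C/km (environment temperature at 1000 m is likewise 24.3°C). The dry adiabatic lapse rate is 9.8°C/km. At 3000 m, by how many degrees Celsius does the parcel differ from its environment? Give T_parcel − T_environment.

Parcel:
  Dry to 3000 m: -9.8 × 2 km = -19.6°C, so T = 4.7°C.
Environment:
  Environment to 3000 m: -7.9 × 2 km = -15.8°C, so T = 8.5°C.
T_parcel − T_env = 4.7 − 8.5 = -3.8°C

-3.8°C (parcel cooler than environment)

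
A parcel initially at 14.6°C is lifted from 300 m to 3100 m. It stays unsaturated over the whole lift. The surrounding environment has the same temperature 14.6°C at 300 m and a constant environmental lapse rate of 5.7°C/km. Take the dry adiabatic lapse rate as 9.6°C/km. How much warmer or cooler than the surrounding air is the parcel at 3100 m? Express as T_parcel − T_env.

-10.92°C (parcel cooler than environment)

Parcel:
  Dry to 3100 m: -9.6 × 2.8 km = -26.88°C, so T = -12.28°C.
Environment:
  Environment to 3100 m: -5.7 × 2.8 km = -15.96°C, so T = -1.36°C.
T_parcel − T_env = -12.28 − (-1.36) = -10.92°C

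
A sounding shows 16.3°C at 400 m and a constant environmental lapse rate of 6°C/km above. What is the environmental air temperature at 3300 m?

Environmental to 3300 m: -6 × 2.9 km = -17.4°C, so T = -1.1°C.

-1.1°C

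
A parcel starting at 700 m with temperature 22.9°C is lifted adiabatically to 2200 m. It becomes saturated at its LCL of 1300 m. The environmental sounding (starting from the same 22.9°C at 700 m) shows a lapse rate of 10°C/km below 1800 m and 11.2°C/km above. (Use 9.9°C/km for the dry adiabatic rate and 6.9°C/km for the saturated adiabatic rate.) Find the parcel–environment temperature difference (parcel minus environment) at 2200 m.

Parcel:
  700 → 1300 m (dry, 9.9°C/km): ΔT = -9.9 × 0.6 = -5.94°C → T = 16.96°C
  1300 → 2200 m (saturated, 6.9°C/km): ΔT = -6.9 × 0.9 = -6.21°C → T = 10.75°C
Environment:
  700 → 1800 m (environment, lower layer, 10°C/km): ΔT = -10 × 1.1 = -11°C → T = 11.9°C
  1800 → 2200 m (environment, upper layer, 11.2°C/km): ΔT = -11.2 × 0.4 = -4.48°C → T = 7.42°C
T_parcel − T_env = 10.75 − 7.42 = +3.33°C

+3.33°C (parcel warmer than environment)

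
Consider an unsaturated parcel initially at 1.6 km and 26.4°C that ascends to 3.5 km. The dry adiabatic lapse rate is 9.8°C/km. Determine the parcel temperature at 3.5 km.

7.78°C

From 1600 m to 3500 m (dry adiabatic): cools by 9.8 × 1.9 = 18.62°C, giving 7.78°C.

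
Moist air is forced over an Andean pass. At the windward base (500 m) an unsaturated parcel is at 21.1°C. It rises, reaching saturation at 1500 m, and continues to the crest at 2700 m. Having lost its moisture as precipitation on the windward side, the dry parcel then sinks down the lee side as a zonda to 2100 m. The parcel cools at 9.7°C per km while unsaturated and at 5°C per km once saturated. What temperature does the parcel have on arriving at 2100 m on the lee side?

11.22°C

500–1500 m, dry: Δz = 1 km ⇒ ΔT = -9.7°C; T = 11.4°C
1500–2700 m, saturated: Δz = 1.2 km ⇒ ΔT = -6°C; T = 5.4°C
2700–2100 m, dry descent: Δz = 0.6 km ⇒ ΔT = +5.82°C; T = 11.22°C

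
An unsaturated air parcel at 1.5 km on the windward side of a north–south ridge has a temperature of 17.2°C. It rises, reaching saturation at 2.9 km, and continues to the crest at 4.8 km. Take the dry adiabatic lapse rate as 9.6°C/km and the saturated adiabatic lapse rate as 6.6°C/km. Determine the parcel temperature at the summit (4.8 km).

1500–2900 m, dry: Δz = 1.4 km ⇒ ΔT = -13.44°C; T = 3.76°C
2900–4800 m, saturated: Δz = 1.9 km ⇒ ΔT = -12.54°C; T = -8.78°C

-8.78°C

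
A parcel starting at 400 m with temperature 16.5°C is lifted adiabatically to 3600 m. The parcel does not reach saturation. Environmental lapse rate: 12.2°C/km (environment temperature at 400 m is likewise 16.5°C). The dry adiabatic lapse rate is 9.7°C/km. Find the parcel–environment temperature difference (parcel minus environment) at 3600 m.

Parcel:
  400–3600 m, dry: Δz = 3.2 km ⇒ ΔT = -31.04°C; T = -14.54°C
Environment:
  400–3600 m, environment: Δz = 3.2 km ⇒ ΔT = -39.04°C; T = -22.54°C
T_parcel − T_env = -14.54 − (-22.54) = +8°C

+8°C (parcel warmer than environment)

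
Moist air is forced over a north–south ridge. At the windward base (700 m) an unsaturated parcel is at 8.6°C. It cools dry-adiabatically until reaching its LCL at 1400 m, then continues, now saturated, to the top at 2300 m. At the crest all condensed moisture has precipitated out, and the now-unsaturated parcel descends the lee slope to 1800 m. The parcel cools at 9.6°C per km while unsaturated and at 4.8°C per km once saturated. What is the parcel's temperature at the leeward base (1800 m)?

2.36°C

Dry to 1400 m: -9.6 × 0.7 km = -6.72°C, so T = 1.88°C.
Saturated to 2300 m: -4.8 × 0.9 km = -4.32°C, so T = -2.44°C.
Dry descent to 1800 m: +9.6 × 0.5 km = +4.8°C, so T = 2.36°C.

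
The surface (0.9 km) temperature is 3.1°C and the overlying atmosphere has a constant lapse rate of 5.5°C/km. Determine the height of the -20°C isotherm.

Height above start = (3.1 − (-20)) / 5.5 = 4.2 km
Altitude = 900 m + 4200 m = 5100 m

5.1 km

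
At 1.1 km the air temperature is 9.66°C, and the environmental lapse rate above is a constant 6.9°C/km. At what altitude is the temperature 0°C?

Height above start = (9.66 − 0) / 6.9 = 1.4 km
Altitude = 1100 m + 1400 m = 2500 m

2.5 km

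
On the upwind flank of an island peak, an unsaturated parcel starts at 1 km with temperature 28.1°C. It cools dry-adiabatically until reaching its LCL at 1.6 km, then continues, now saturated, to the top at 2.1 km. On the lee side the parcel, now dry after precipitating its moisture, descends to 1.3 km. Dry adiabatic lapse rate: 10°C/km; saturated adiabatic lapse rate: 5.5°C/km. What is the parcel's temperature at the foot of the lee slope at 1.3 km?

1000–1600 m, dry: Δz = 0.6 km ⇒ ΔT = -6°C; T = 22.1°C
1600–2100 m, saturated: Δz = 0.5 km ⇒ ΔT = -2.75°C; T = 19.35°C
2100–1300 m, dry descent: Δz = 0.8 km ⇒ ΔT = +8°C; T = 27.35°C

27.35°C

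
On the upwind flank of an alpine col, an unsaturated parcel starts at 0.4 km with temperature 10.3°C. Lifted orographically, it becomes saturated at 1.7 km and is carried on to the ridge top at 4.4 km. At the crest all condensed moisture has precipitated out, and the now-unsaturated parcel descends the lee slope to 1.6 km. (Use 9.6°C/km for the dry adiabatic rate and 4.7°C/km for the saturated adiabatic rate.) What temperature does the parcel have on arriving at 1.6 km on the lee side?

Dry to 1700 m: -9.6 × 1.3 km = -12.48°C, so T = -2.18°C.
Saturated to 4400 m: -4.7 × 2.7 km = -12.69°C, so T = -14.87°C.
Dry descent to 1600 m: +9.6 × 2.8 km = +26.88°C, so T = 12.01°C.

12.01°C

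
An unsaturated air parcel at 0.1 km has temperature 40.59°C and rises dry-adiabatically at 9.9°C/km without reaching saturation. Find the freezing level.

Height above start = (40.59 − 0) / 9.9 = 4.1 km
Altitude = 100 m + 4100 m = 4200 m

4.2 km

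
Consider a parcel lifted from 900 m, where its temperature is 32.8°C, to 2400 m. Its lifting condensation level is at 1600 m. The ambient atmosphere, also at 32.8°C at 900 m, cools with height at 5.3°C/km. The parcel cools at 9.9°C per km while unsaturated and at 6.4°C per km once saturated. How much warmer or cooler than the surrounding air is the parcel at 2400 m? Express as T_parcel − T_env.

-4.1°C (parcel cooler than environment)

Parcel:
  900 → 1600 m (dry, 9.9°C/km): ΔT = -9.9 × 0.7 = -6.93°C → T = 25.87°C
  1600 → 2400 m (saturated, 6.4°C/km): ΔT = -6.4 × 0.8 = -5.12°C → T = 20.75°C
Environment:
  900 → 2400 m (environment, 5.3°C/km): ΔT = -5.3 × 1.5 = -7.95°C → T = 24.85°C
T_parcel − T_env = 20.75 − 24.85 = -4.1°C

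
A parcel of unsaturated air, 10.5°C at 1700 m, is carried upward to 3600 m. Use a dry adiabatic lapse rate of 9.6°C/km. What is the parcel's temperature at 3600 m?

-7.74°C

From 1700 m to 3600 m (dry adiabatic): cools by 9.6 × 1.9 = 18.24°C, giving -7.74°C.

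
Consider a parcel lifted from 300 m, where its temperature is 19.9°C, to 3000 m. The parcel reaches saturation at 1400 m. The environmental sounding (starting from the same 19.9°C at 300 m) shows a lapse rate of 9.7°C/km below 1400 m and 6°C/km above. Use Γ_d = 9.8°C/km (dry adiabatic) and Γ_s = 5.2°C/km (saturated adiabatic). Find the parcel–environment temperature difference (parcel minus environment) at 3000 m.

+1.17°C (parcel warmer than environment)

Parcel:
  300 → 1400 m (dry, 9.8°C/km): ΔT = -9.8 × 1.1 = -10.78°C → T = 9.12°C
  1400 → 3000 m (saturated, 5.2°C/km): ΔT = -5.2 × 1.6 = -8.32°C → T = 0.8°C
Environment:
  300 → 1400 m (environment, lower layer, 9.7°C/km): ΔT = -9.7 × 1.1 = -10.67°C → T = 9.23°C
  1400 → 3000 m (environment, upper layer, 6°C/km): ΔT = -6 × 1.6 = -9.6°C → T = -0.37°C
T_parcel − T_env = 0.8 − (-0.37) = +1.17°C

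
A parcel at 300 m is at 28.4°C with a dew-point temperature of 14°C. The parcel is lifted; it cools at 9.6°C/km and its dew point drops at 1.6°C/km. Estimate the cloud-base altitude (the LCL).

2100 m

T and T_d converge at 9.6 − 1.6 = 8°C per km
Height above start = (28.4 − 14) / 8 = 1.8 km
LCL altitude = 300 m + 1800 m = 2100 m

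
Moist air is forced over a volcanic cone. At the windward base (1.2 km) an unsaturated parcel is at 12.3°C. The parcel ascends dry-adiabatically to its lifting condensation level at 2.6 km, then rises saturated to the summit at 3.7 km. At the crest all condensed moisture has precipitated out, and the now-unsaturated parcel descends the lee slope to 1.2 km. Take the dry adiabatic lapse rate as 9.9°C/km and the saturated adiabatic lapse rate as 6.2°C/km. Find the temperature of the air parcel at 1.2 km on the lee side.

Dry to 2600 m: -9.9 × 1.4 km = -13.86°C, so T = -1.56°C.
Saturated to 3700 m: -6.2 × 1.1 km = -6.82°C, so T = -8.38°C.
Dry descent to 1200 m: +9.9 × 2.5 km = +24.75°C, so T = 16.37°C.

16.37°C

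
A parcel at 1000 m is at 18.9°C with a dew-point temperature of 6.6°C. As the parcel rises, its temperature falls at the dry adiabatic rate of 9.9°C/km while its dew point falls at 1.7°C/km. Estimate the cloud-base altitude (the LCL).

T and T_d converge at 9.9 − 1.7 = 8.2°C per km
Height above start = (18.9 − 6.6) / 8.2 = 1.5 km
LCL altitude = 1000 m + 1500 m = 2500 m

2500 m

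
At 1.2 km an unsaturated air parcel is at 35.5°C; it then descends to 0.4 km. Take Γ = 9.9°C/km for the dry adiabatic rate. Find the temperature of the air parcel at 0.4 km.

1200–400 m, dry adiabatic: Δz = 0.8 km ⇒ ΔT = +7.92°C; T = 43.42°C

43.42°C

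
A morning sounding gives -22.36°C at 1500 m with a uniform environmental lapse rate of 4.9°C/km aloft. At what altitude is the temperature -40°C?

Height above start = (-22.36 − (-40)) / 4.9 = 3.6 km
Altitude = 1500 m + 3600 m = 5100 m

5100 m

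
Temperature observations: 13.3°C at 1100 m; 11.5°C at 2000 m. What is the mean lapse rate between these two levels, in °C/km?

2°C/km

Γ = −ΔT/Δz = (13.3 − 11.5) / (2000 − 1100) m
  = 1.8°C / 0.9 km = 2°C/km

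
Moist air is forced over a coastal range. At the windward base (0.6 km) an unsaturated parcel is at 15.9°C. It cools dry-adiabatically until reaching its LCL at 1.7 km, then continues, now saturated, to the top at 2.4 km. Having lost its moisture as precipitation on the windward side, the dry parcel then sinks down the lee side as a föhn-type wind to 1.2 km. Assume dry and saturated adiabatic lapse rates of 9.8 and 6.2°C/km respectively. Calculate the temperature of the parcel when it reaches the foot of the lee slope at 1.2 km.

Dry to 1700 m: -9.8 × 1.1 km = -10.78°C, so T = 5.12°C.
Saturated to 2400 m: -6.2 × 0.7 km = -4.34°C, so T = 0.78°C.
Dry descent to 1200 m: +9.8 × 1.2 km = +11.76°C, so T = 12.54°C.

12.54°C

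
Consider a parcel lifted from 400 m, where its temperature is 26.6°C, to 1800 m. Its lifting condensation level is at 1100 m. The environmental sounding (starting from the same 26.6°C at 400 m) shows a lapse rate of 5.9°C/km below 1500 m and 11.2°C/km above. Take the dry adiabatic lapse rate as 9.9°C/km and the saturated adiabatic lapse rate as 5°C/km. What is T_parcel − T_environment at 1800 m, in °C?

Parcel:
  Dry to 1100 m: -9.9 × 0.7 km = -6.93°C, so T = 19.67°C.
  Saturated to 1800 m: -5 × 0.7 km = -3.5°C, so T = 16.17°C.
Environment:
  Environment, lower layer to 1500 m: -5.9 × 1.1 km = -6.49°C, so T = 20.11°C.
  Environment, upper layer to 1800 m: -11.2 × 0.3 km = -3.36°C, so T = 16.75°C.
T_parcel − T_env = 16.17 − 16.75 = -0.58°C

-0.58°C (parcel cooler than environment)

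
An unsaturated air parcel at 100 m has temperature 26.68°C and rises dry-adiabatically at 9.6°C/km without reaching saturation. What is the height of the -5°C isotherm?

3400 m

Height above start = (26.68 − (-5)) / 9.6 = 3.3 km
Altitude = 100 m + 3300 m = 3400 m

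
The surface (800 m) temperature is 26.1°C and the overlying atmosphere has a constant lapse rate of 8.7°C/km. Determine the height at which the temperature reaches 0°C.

Height above start = (26.1 − 0) / 8.7 = 3 km
Altitude = 800 m + 3000 m = 3800 m

3800 m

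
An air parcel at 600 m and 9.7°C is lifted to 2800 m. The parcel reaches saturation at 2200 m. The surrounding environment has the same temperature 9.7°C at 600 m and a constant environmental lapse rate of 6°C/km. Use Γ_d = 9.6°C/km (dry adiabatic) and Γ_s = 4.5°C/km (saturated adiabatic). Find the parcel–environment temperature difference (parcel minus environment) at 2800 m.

Parcel:
  600–2200 m, dry: Δz = 1.6 km ⇒ ΔT = -15.36°C; T = -5.66°C
  2200–2800 m, saturated: Δz = 0.6 km ⇒ ΔT = -2.7°C; T = -8.36°C
Environment:
  600–2800 m, environment: Δz = 2.2 km ⇒ ΔT = -13.2°C; T = -3.5°C
T_parcel − T_env = -8.36 − (-3.5) = -4.86°C

-4.86°C (parcel cooler than environment)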